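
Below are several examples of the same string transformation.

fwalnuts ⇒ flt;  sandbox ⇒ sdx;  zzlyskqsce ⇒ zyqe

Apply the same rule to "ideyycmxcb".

iymb

The pattern: keep one character in every 3, starting at position 1 (positions 1st, 4th, 7th, ...).
On "ideyycmxcb" that produces "iymb".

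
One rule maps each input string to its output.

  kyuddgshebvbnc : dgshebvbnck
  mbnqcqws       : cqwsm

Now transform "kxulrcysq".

In each case the input is transformed by: move the first character to the end, then delete the first 3 characters.
Applying that to "kxulrcysq" gives "rcysqk".

rcysqk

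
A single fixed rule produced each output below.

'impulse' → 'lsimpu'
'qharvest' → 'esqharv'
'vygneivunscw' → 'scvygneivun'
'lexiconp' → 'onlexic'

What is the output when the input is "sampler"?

lesamp

In each case the input is transformed by: delete the last character, then move the last 2 characters to the front (rotate right by 2).
Starting from "sampler": after the first operation, "sample"; after the second, "lesamp".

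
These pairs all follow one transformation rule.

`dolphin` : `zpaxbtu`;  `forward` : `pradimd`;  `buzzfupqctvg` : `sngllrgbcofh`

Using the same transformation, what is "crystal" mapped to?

xodkefm

Rule — shift every letter 12 places forward in the alphabet (wrapping around), then move the last character to the front.
On "crystal": the first step gives "odkefmx", and the second then gives "xodkefm".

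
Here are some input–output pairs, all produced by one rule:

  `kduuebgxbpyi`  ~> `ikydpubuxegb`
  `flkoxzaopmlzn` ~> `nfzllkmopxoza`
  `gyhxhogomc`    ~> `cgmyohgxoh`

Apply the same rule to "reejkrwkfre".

In each case the input is transformed by: take characters alternately from the front and the back (1st, last, 2nd, 2nd-last, ...), then swap each adjacent pair of characters (1↔2, 3↔4, ...).
Doing the same to "reejkrwkfre": "errefekjwkr".

errefekjwkr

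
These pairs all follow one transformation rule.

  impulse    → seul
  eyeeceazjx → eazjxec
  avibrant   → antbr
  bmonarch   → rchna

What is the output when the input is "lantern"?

Looking at the pairs, the operation is to delete the first 3 characters, then move the first 2 characters to the end (rotate left by 2).
Working it through for "lantern": intermediate "tern", final "rnte".

rnte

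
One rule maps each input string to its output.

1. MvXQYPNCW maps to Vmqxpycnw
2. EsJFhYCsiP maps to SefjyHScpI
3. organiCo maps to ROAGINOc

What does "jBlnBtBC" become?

What's happening: swap each adjacent pair of characters (1↔2, 3↔4, ...), then flip the case of every letter.
On "jBlnBtBC": the first step gives "BjnltBCB", and the second then gives "bJNLTbcb".

bJNLTbcb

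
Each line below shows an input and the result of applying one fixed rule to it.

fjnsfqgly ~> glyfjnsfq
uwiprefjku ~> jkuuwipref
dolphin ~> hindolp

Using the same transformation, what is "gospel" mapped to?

What's happening: move the last 3 characters to the front (rotate right by 3).
Doing the same to "gospel": "pelgos".

pelgos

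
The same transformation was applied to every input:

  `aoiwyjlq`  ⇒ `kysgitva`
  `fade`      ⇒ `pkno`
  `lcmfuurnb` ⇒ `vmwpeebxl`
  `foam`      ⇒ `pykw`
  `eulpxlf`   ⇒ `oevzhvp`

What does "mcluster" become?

The rule is to shift every letter 10 places forward in the alphabet (wrapping around).
For "mcluster" the result is "wmvecdob".

wmvecdob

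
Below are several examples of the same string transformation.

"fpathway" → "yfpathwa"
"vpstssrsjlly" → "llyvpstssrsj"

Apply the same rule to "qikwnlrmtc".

Rule — swap the front and back halves of the string, then move the first 3 characters to the end (rotate left by 3).
Starting from "qikwnlrmtc": after the first operation, "lrmtcqikwn"; after the second, "tcqikwnlrm".

tcqikwnlrm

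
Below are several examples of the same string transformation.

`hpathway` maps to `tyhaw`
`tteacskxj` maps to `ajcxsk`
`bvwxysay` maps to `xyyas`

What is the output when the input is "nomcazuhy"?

What's happening: delete the first 3 characters, then take characters alternately from the front and the back (1st, last, 2nd, 2nd-last, ...).
For "nomcazuhy" the result is "cyahzu".
(Check on "bvwxysay": → "xysay" → "xyyas" ✓)

cyahzu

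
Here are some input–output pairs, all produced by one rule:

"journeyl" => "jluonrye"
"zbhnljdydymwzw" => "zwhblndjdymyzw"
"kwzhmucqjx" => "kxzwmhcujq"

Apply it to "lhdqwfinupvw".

In each case the input is transformed by: move the last character to the front, then swap each adjacent pair of characters (1↔2, 3↔4, ...).
"lhdqwfinupvw" → "wlhdqwfinupv" → "lwdhwqifunvp".

lwdhwqifunvp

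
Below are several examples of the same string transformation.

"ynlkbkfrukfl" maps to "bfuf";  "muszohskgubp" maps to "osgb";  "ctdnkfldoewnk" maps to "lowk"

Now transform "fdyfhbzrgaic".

hzgi

Each output is the input with this applied: keep every other character starting from the first (positions 1st, 3rd, 5th, ...), then keep only the last 4 characters.
Applying both steps to "fdyfhbzrgaic": "fyhzgi", then "hzgi".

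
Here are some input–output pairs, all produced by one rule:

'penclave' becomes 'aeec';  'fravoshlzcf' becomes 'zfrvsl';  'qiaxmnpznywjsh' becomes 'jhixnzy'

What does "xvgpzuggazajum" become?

jmvpugz

In each case the input is transformed by: move the last 3 characters to the front (rotate right by 3), then keep every other character starting from the first (positions 1st, 3rd, 5th, ...).
On "xvgpzuggazajum" that produces "jmvpugz".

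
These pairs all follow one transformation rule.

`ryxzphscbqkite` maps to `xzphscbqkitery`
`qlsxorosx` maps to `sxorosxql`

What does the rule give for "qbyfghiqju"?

yfghiqjuqb

The rule is to move the first 2 characters to the end (rotate left by 2).
For "qbyfghiqju" the result is "yfghiqjuqb".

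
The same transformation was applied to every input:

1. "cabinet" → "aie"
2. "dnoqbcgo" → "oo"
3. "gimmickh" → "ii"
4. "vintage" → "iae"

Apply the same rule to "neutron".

euo

In each case the input is transformed by: keep only the vowels.
For "neutron" the result is "euo".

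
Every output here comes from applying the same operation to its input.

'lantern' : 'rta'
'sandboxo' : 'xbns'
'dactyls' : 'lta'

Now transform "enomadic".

iaoe

The transformation: reverse the string, then keep every other character starting from the second (positions 2nd, 4th, 6th, ...).
On "enomadic": the first step gives "cidamone", and the second then gives "iaoe".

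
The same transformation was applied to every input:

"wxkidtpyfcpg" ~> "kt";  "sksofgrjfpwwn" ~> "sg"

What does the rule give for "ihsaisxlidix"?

ss

Each output is the input with this applied: keep one character in every 3, starting at position 3 (positions 3rd, 6th, 9th, ...), then keep only the first 2 characters.
On "ihsaisxlidix": the first step gives "ssix", and the second then gives "ss".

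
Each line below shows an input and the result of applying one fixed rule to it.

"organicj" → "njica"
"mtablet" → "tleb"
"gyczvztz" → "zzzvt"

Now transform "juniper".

What's happening: delete the first 3 characters, then sort the characters into reverse alphabetical order.
Starting from "juniper": after the first operation, "iper"; after the second, "rpie".

rpie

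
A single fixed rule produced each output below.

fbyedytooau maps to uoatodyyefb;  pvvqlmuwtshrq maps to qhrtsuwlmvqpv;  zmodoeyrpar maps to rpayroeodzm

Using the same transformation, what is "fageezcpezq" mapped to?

In each case the input is transformed by: swap each adjacent pair of characters (1↔2, 3↔4, ...), then reverse the string.
On "fageezcpezq": the first step gives "afegzepczeq", and the second then gives "qezcpezgefa".

qezcpezgefa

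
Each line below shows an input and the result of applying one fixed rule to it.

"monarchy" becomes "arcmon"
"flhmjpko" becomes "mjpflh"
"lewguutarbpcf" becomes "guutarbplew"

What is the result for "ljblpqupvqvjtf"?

lpqupvqvjljb

The rule is to delete the last 2 characters, then move the first 3 characters to the end (rotate left by 3).
Starting from "ljblpqupvqvjtf": after the first operation, "ljblpqupvqvj"; after the second, "lpqupvqvjljb".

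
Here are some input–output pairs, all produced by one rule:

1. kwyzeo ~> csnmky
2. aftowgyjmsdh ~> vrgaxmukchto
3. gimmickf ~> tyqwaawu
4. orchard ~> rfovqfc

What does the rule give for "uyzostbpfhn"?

bvtdphgcnmi

The rule is to reverse the string, then shift every letter 12 places backward in the alphabet (wrapping around).
Working it through for "uyzostbpfhn": intermediate "nhfpbtsozyu", final "bvtdphgcnmi".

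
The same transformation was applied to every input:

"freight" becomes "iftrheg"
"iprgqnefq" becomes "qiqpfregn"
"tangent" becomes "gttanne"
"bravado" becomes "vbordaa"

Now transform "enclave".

leenvca

The pattern: take characters alternately from the front and the back (1st, last, 2nd, 2nd-last, ...), then move the last character to the front.
"enclave" → "eenvcal" → "leenvca".
(Check on "freight": → "ftrhegi" → "iftrheg" ✓)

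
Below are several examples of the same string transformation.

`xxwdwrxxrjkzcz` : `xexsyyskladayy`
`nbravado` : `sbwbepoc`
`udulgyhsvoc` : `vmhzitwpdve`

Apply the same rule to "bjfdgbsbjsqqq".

gehctcktrrrck

Looking at the pairs, the operation is to move the first 2 characters to the end (rotate left by 2), then shift every letter 1 place forward in the alphabet (wrapping around).
For "bjfdgbsbjsqqq" the result is "gehctcktrrrck".
(Check on "udulgyhsvoc": → "ulgyhsvocud" → "vmhzitwpdve" ✓)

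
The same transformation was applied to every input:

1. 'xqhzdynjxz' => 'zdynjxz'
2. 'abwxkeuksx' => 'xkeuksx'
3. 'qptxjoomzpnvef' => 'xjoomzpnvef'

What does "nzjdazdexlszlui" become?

In each case the input is transformed by: delete the first 3 characters.
So "nzjdazdexlszlui" becomes "dazdexlszlui".

dazdexlszlui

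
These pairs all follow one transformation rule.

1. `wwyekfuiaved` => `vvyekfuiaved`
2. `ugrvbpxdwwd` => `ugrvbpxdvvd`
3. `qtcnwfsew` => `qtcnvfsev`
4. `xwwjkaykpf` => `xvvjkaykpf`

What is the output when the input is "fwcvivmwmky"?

fvcvivmvmky

In each case the input is transformed by: replace every "w" with "v".
"fwcvivmwmky" → "fvcvivmvmky".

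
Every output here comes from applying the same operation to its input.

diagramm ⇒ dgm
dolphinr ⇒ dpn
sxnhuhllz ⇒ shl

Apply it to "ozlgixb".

The rule is to keep one character in every 3, starting at position 1 (positions 1st, 4th, 7th, ...).
Doing the same to "ozlgixb": "ogb".

ogb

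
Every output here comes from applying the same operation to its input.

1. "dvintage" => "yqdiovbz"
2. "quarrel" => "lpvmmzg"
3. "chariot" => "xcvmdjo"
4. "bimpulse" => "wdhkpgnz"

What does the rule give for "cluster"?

xgpnozm

The pattern: shift every letter 5 places backward in the alphabet (wrapping around).
For "cluster" the result is "xgpnozm".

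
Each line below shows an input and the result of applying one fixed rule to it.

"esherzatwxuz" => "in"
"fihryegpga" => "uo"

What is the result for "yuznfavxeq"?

In each case the input is transformed by: shift every letter 12 places backward in the alphabet (wrapping around), then keep only the last 2 characters.
"yuznfavxeq" → "minbtojlse" → "se".

se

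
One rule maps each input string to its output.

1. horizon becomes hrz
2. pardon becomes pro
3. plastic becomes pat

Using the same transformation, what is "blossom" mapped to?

The pattern: move the last character to the front, then keep every other character starting from the second (positions 2nd, 4th, 6th, ...).
For "blossom", step one produces "mblosso"; step two turns that into "bos".
(Check on "horizon": → "nhorizo" → "hrz" ✓)

bos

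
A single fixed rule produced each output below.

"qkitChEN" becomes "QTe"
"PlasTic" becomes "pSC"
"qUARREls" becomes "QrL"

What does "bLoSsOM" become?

The rule is to flip the case of every letter, then keep one character in every 3, starting at position 1 (positions 1st, 4th, 7th, ...).
On "bLoSsOM" that produces "Bsm".

Bsm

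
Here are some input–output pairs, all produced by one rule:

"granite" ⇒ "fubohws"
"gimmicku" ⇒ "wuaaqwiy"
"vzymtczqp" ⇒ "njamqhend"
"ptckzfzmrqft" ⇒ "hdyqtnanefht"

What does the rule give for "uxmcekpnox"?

Looking at the pairs, the operation is to shift every letter 12 places backward in the alphabet (wrapping around), then swap each adjacent pair of characters (1↔2, 3↔4, ...).
Working it through for "uxmcekpnox": intermediate "ilaqsydbcl", final "liqaysbdlc".
(Check on "granite": → "ufobwhs" → "fubohws" ✓)

liqaysbdlc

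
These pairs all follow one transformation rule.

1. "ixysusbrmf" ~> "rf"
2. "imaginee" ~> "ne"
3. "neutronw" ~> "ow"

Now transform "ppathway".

wy

What's happening: keep every other character starting from the second (positions 2nd, 4th, 6th, ...), then keep only the last 2 characters.
For "ppathway", step one produces "ptwy"; step two turns that into "wy".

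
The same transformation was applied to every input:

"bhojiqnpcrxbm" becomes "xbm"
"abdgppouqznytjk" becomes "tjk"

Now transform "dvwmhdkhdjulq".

What's happening: keep only the last 3 characters.
"dvwmhdkhdjulq" → "ulq".

ulq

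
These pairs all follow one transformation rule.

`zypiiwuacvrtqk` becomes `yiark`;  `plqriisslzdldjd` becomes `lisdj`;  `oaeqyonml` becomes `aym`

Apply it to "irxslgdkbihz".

The pattern: keep one character in every 3, starting at position 2 (positions 2nd, 5th, 8th, ...).
"irxslgdkbihz" → "rlkh".

rlkh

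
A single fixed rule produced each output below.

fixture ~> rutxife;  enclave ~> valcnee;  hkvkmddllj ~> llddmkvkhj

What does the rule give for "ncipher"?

ehpicnr

Rule — reverse the string, then move the first character to the end.
For "ncipher", step one produces "rehpicn"; step two turns that into "ehpicnr".
(Check on "enclave": → "evalcne" → "valcnee" ✓)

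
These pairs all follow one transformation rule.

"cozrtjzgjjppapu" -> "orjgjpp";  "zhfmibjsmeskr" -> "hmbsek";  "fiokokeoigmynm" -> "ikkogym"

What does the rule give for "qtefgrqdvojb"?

Each output is the input with this applied: keep every other character starting from the second (positions 2nd, 4th, 6th, ...).
Doing the same to "qtefgrqdvojb": "tfrdob".

tfrdob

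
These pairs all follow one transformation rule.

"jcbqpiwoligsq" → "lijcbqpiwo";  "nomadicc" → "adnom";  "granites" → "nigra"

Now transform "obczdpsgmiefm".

miobczdpsg

The transformation: delete the last 3 characters, then move the last 2 characters to the front (rotate right by 2).
Applying both steps to "obczdpsgmiefm": "obczdpsgmi", then "miobczdpsg".
(Check on "nomadicc": → "nomad" → "adnom" ✓)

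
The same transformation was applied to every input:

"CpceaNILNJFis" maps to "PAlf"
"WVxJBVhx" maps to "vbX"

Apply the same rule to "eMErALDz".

Each output is the input with this applied: keep one character in every 3, starting at position 2 (positions 2nd, 5th, 8th, ...), then flip the case of every letter.
Starting from "eMErALDz": after the first operation, "MAz"; after the second, "maZ".

maZ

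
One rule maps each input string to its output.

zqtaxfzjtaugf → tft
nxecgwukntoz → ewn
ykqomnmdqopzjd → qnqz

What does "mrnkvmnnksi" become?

nmk

The rule is to delete the last 2 characters, then keep one character in every 3, starting at position 3 (positions 3rd, 6th, 9th, ...).
Applying both steps to "mrnkvmnnksi": "mrnkvmnnk", then "nmk".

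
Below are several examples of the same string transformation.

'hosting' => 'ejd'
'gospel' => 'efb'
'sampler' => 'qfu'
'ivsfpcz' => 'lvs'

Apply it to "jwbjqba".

mzr

Rule — shift every letter 10 places backward in the alphabet (wrapping around), then keep every other character starting from the second (positions 2nd, 4th, 6th, ...).
"jwbjqba" → "mzr".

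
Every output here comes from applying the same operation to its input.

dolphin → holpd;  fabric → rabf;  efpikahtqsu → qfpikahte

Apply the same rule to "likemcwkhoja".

oikemcwkhl

What's happening: delete the last 2 characters, then swap the first and last characters.
On "likemcwkhoja": the first step gives "likemcwkho", and the second then gives "oikemcwkhl".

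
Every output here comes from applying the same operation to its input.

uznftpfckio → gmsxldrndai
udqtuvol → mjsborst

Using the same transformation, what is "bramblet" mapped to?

In each case the input is transformed by: move the last 2 characters to the front (rotate right by 2), then shift every letter 2 places backward in the alphabet (wrapping around).
Starting from "bramblet": after the first operation, "etbrambl"; after the second, "crzpykzj".

crzpykzj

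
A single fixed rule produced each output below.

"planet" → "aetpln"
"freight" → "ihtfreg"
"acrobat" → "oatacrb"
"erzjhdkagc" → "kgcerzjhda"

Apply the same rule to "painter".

Rule — move the last 3 characters to the front (rotate right by 3), then swap the first and last characters.
For "painter" the result is "nerpait".

nerpait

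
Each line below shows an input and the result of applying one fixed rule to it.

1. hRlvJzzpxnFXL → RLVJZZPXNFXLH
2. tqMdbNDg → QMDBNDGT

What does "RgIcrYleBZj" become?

GICRYLEBZJR

Looking at the pairs, the operation is to move the first character to the end, then convert every letter to uppercase.
For "RgIcrYleBZj", step one produces "gIcrYleBZjR"; step two turns that into "GICRYLEBZJR".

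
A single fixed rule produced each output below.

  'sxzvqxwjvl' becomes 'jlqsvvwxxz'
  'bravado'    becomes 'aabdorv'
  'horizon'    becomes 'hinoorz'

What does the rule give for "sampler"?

aelmprs

In each case the input is transformed by: sort the characters into alphabetical order.
So "sampler" becomes "aelmprs".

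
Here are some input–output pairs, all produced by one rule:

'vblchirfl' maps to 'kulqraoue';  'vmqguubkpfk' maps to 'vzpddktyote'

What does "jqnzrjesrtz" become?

zwiasnbacis

Rule — shift every letter 9 places forward in the alphabet (wrapping around), then move the first character to the end.
For "jqnzrjesrtz", step one produces "szwiasnbaci"; step two turns that into "zwiasnbacis".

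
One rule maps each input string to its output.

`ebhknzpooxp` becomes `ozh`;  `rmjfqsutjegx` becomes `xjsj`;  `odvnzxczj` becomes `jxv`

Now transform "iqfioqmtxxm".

In each case the input is transformed by: keep one character in every 3, starting at position 3 (positions 3rd, 6th, 9th, ...), then reverse the string.
For "iqfioqmtxxm", step one produces "fqx"; step two turns that into "xqf".

xqf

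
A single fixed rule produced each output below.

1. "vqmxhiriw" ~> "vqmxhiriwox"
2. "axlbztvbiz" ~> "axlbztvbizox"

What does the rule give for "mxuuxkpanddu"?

mxuuxkpandduox

The rule is to append "ox".
On "mxuuxkpanddu" that produces "mxuuxkpandduox".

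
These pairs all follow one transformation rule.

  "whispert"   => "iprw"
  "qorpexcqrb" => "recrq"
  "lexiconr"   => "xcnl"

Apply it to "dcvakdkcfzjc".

vkkfjd

Looking at the pairs, the operation is to move the first 2 characters to the end (rotate left by 2), then keep every other character starting from the first (positions 1st, 3rd, 5th, ...).
For "dcvakdkcfzjc", step one produces "vakdkcfzjcdc"; step two turns that into "vkkfjd".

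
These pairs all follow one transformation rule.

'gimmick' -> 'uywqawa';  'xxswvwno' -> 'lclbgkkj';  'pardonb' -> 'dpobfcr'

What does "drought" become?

Looking at the pairs, the operation is to shift every letter 12 places backward in the alphabet (wrapping around), then take characters alternately from the front and the back (1st, last, 2nd, 2nd-last, ...).
Working it through for "drought": intermediate "rfciuvh", final "rhfvcui".

rhfvcui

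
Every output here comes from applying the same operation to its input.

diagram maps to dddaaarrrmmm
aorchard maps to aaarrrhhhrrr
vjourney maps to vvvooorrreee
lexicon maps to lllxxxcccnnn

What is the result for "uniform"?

The pattern: keep every other character starting from the first (positions 1st, 3rd, 5th, ...), then repeat every character 3 times.
Working it through for "uniform": intermediate "uiom", final "uuuiiiooommm".

uuuiiiooommm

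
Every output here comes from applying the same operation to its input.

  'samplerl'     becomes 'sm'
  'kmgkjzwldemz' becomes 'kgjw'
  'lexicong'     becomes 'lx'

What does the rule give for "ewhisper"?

eh

What's happening: keep every other character starting from the first (positions 1st, 3rd, 5th, ...), then delete the last 2 characters.
For "ewhisper", step one produces "ehse"; step two turns that into "eh".
(Check on "lexicong": → "lxcn" → "lx" ✓)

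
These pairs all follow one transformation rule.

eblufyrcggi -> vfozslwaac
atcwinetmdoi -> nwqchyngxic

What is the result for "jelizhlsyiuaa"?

yfctbfmscouu

What's happening: delete the first character, then shift every letter 6 places backward in the alphabet (wrapping around).
For "jelizhlsyiuaa", step one produces "elizhlsyiuaa"; step two turns that into "yfctbfmscouu".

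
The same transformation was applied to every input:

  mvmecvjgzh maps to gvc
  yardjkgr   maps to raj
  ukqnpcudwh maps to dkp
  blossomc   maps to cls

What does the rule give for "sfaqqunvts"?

vfq

The transformation: keep one character in every 3, starting at position 2 (positions 2nd, 5th, 8th, ...), then move the last character to the front.
For "sfaqqunvts", step one produces "fqv"; step two turns that into "vfq".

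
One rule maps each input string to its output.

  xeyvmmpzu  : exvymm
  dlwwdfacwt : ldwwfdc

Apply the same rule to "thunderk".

The transformation: swap each adjacent pair of characters (1↔2, 3↔4, ...), then delete the last 3 characters.
Working it through for "thunderk": intermediate "htnuedkr", final "htnue".

htnue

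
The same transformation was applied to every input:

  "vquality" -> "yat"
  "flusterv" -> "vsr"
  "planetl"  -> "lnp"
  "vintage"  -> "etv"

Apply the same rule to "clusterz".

Each output is the input with this applied: swap the first and last characters, then keep one character in every 3, starting at position 1 (positions 1st, 4th, 7th, ...).
On "clusterz": the first step gives "zlusterc", and the second then gives "zsr".

zsr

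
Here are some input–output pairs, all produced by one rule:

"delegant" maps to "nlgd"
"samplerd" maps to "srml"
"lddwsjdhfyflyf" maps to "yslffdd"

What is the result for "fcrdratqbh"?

The pattern: keep every other character starting from the first (positions 1st, 3rd, 5th, ...), then sort the characters into reverse alphabetical order.
Starting from "fcrdratqbh": after the first operation, "frrtb"; after the second, "trrfb".

trrfb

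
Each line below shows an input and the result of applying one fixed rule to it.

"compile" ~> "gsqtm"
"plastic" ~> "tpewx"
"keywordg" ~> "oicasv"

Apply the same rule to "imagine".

mqekm

The rule is to shift every letter 4 places forward in the alphabet (wrapping around), then delete the last 2 characters.
On "imagine": the first step gives "mqekmri", and the second then gives "mqekm".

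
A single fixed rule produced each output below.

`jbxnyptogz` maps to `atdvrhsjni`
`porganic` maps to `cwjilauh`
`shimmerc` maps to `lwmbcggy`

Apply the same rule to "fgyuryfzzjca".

wuzasolszttd

Rule — shift every letter 6 places backward in the alphabet (wrapping around), then move the last 2 characters to the front (rotate right by 2).
Starting from "fgyuryfzzjca": after the first operation, "zasolszttdwu"; after the second, "wuzasolszttd".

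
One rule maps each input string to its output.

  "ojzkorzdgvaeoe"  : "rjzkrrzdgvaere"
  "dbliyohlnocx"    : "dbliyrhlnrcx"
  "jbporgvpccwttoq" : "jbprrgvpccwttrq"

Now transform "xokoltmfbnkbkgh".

xrkrltmfbnkbkgh

In each case the input is transformed by: replace every "o" with "r".
"xokoltmfbnkbkgh" → "xrkrltmfbnkbkgh".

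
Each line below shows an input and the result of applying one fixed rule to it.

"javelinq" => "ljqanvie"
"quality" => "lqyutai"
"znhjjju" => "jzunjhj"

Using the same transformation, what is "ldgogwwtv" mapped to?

Looking at the pairs, the operation is to take characters alternately from the front and the back (1st, last, 2nd, 2nd-last, ...), then move the last character to the front.
For "ldgogwwtv", step one produces "lvdtgwowg"; step two turns that into "glvdtgwow".

glvdtgwow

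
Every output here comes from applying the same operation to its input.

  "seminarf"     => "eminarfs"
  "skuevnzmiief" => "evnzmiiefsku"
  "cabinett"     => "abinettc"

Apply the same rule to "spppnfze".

The transformation: swap the front and back halves of the string, then move the last 3 characters to the front (rotate right by 3).
Applying that to "spppnfze" gives "pppnfzes".

pppnfzes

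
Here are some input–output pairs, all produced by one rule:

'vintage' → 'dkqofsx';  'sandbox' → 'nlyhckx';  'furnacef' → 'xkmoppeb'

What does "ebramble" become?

kwlvoolb

Each output is the input with this applied: move the first 3 characters to the end (rotate left by 3), then shift every letter 10 places forward in the alphabet (wrapping around).
"ebramble" → "ambleebr" → "kwlvoolb".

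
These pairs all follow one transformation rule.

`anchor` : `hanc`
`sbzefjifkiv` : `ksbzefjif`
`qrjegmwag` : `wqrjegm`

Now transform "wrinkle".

kwrin

Rule — delete the last 2 characters, then move the last character to the front.
Working it through for "wrinkle": intermediate "wrink", final "kwrin".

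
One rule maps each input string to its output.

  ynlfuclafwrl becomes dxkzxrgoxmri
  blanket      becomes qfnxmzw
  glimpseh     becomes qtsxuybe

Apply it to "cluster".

In each case the input is transformed by: move the last 2 characters to the front (rotate right by 2), then shift every letter 12 places forward in the alphabet (wrapping around).
For "cluster", step one produces "erclust"; step two turns that into "qdoxgef".

qdoxgef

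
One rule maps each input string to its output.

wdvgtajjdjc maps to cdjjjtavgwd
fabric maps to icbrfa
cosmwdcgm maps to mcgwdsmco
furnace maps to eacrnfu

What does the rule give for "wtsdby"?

bysdwt

Looking at the pairs, the operation is to swap each adjacent pair of characters (1↔2, 3↔4, ...), then reverse the string.
Doing the same to "wtsdby": "bysdwt".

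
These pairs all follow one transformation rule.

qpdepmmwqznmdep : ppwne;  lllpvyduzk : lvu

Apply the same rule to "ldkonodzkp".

dnz

Looking at the pairs, the operation is to keep one character in every 3, starting at position 2 (positions 2nd, 5th, 8th, ...).
On "ldkonodzkp" that produces "dnz".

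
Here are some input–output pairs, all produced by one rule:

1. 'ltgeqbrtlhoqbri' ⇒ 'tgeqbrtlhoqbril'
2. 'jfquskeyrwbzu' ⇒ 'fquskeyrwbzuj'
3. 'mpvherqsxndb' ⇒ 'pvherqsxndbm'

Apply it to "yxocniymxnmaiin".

The pattern: move the first character to the end.
So "yxocniymxnmaiin" becomes "xocniymxnmaiiny".

xocniymxnmaiiny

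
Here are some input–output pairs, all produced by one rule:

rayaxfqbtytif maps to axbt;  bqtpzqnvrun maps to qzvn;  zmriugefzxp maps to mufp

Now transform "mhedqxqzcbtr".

What's happening: keep one character in every 3, starting at position 2 (positions 2nd, 5th, 8th, ...).
On "mhedqxqzcbtr" that produces "hqzt".

hqzt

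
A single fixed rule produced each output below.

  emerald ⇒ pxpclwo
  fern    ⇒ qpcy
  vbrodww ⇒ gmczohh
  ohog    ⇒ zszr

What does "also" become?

lwdz

The transformation: shift every letter 11 places forward in the alphabet (wrapping around).
Doing the same to "also": "lwdz".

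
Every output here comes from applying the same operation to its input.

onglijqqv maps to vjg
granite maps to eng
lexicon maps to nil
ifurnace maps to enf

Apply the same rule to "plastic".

csp

The pattern: reverse the string, then keep one character in every 3, starting at position 1 (positions 1st, 4th, 7th, ...).
Working it through for "plastic": intermediate "citsalp", final "csp".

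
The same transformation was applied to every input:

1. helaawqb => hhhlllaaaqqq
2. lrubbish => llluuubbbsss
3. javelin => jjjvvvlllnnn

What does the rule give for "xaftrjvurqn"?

xxxfffrrrvvvrrrnnn

Looking at the pairs, the operation is to keep every other character starting from the first (positions 1st, 3rd, 5th, ...), then repeat every character 3 times.
Starting from "xaftrjvurqn": after the first operation, "xfrvrn"; after the second, "xxxfffrrrvvvrrrnnn".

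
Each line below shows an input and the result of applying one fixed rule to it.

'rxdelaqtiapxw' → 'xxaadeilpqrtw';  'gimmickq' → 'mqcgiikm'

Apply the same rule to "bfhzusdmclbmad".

uzabbcddfhlmms

In each case the input is transformed by: sort the characters into alphabetical order, then move the last 2 characters to the front (rotate right by 2).
On "bfhzusdmclbmad": the first step gives "abbcddfhlmmsuz", and the second then gives "uzabbcddfhlmms".
(Check on "gimmickq": → "cgiikmmq" → "mqcgiikm" ✓)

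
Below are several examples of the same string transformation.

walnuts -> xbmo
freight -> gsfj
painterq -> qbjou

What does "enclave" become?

Each output is the input with this applied: shift every letter 1 place forward in the alphabet (wrapping around), then delete the last 3 characters.
Starting from "enclave": after the first operation, "fodmbwf"; after the second, "fodm".

fodm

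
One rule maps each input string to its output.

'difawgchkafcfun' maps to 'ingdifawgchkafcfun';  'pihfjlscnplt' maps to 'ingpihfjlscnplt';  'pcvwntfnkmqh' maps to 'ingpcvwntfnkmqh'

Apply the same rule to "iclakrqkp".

ingiclakrqkp

What's happening: prepend "ing".
Doing the same to "iclakrqkp": "ingiclakrqkp".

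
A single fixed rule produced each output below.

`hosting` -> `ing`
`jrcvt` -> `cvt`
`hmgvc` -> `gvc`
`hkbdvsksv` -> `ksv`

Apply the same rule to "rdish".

Rule — keep only the last 3 characters.
Applying that to "rdish" gives "ish".

ish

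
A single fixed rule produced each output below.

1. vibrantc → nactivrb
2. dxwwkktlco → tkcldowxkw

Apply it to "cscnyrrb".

rybrscnc

Looking at the pairs, the operation is to swap the front and back halves of the string, then swap each adjacent pair of characters (1↔2, 3↔4, ...).
Applying both steps to "cscnyrrb": "yrrbcscn", then "rybrscnc".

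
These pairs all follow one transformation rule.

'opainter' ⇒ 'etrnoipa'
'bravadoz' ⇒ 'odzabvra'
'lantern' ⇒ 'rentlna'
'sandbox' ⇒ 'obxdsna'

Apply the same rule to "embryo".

yrobem

In each case the input is transformed by: move the last 2 characters to the front (rotate right by 2), then take characters alternately from the front and the back (1st, last, 2nd, 2nd-last, ...).
Applying both steps to "embryo": "yoembr", then "yrobem".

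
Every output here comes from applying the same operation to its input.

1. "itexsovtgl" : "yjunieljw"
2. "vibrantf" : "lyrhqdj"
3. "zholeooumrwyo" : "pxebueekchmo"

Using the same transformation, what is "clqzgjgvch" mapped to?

sbgpwzwls

What's happening: delete the last character, then shift every letter 10 places backward in the alphabet (wrapping around).
So "clqzgjgvch" becomes "sbgpwzwls".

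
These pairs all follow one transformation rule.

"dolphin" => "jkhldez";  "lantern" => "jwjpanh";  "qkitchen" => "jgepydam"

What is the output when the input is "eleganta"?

whacwjpa

The rule is to shift every letter 4 places backward in the alphabet (wrapping around), then swap the first and last characters.
Starting from "eleganta": after the first operation, "ahacwjpw"; after the second, "whacwjpa".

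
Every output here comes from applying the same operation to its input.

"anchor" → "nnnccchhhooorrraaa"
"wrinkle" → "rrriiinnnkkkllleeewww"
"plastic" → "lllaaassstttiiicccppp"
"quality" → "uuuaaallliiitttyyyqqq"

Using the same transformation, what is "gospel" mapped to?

ooossspppeeelllggg

Each output is the input with this applied: move the first character to the end, then repeat every character 3 times.
For "gospel", step one produces "ospelg"; step two turns that into "ooossspppeeelllggg".
(Check on "quality": → "ualityq" → "uuuaaallliiitttyyyqqq" ✓)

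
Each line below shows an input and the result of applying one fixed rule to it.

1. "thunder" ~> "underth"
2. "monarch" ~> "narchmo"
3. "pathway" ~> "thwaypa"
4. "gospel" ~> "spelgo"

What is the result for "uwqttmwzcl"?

The transformation: move the first 2 characters to the end (rotate left by 2).
Doing the same to "uwqttmwzcl": "qttmwzcluw".

qttmwzcluw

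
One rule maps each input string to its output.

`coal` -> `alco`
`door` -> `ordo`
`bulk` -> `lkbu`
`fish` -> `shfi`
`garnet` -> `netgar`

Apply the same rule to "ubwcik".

The rule is to swap the front and back halves of the string.
So "ubwcik" becomes "cikubw".

cikubw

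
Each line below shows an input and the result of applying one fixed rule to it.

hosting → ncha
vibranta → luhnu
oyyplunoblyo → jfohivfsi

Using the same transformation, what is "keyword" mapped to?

qilx

Rule — shift every letter 6 places backward in the alphabet (wrapping around), then delete the first 3 characters.
Starting from "keyword": after the first operation, "eysqilx"; after the second, "qilx".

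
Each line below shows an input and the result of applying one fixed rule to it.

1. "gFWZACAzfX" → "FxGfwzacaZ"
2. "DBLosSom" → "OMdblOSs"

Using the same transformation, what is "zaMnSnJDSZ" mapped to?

Each output is the input with this applied: flip the case of every letter, then move the last 2 characters to the front (rotate right by 2).
"zaMnSnJDSZ" → "szZAmNsNjd".

szZAmNsNjd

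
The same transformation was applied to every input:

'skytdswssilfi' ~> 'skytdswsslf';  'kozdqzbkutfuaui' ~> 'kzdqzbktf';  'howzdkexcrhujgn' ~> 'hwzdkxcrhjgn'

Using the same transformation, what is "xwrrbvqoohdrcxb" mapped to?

xwrrbvqhdrcxb

The pattern: remove every vowel.
On "xwrrbvqoohdrcxb" that produces "xwrrbvqhdrcxb".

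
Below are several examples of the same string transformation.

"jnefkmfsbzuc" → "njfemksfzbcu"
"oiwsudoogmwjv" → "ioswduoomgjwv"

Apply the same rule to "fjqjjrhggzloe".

jfjqrjghzgole

What's happening: swap each adjacent pair of characters (1↔2, 3↔4, ...).
Applying that to "fjqjjrhggzloe" gives "jfjqrjghzgole".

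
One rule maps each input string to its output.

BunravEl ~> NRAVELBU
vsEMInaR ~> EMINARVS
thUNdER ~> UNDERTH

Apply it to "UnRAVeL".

RAVELUN

In each case the input is transformed by: move the first 2 characters to the end (rotate left by 2), then convert every letter to uppercase.
Starting from "UnRAVeL": after the first operation, "RAVeLUn"; after the second, "RAVELUN".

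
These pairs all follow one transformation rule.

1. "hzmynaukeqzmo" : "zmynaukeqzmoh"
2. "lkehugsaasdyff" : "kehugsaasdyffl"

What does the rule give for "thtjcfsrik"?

htjcfsrikt

Looking at the pairs, the operation is to move the first character to the end.
For "thtjcfsrik" the result is "htjcfsrikt".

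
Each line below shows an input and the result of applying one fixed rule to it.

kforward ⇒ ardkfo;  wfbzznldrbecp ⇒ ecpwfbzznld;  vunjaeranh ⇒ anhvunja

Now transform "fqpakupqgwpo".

The rule is to move the last 3 characters to the front (rotate right by 3), then delete the last 2 characters.
"fqpakupqgwpo" → "wpofqpakupqg" → "wpofqpakup".

wpofqpakup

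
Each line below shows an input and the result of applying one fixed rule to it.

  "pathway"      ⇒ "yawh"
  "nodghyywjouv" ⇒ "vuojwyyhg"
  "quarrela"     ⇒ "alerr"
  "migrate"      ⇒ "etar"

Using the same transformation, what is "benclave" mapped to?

What's happening: delete the first 3 characters, then reverse the string.
On "benclave": the first step gives "clave", and the second then gives "evalc".

evalc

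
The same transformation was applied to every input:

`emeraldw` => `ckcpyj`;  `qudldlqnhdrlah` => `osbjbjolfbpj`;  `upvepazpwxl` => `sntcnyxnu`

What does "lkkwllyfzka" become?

jiiujjwdx

What's happening: shift every letter 2 places backward in the alphabet (wrapping around), then delete the last 2 characters.
On "lkkwllyfzka": the first step gives "jiiujjwdxiy", and the second then gives "jiiujjwdx".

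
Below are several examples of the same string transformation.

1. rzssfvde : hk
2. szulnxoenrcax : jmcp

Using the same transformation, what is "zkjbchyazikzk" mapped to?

In each case the input is transformed by: keep one character in every 3, starting at position 3 (positions 3rd, 6th, 9th, ...), then shift every letter 11 places backward in the alphabet (wrapping around).
"zkjbchyazikzk" → "ywoo".

ywoo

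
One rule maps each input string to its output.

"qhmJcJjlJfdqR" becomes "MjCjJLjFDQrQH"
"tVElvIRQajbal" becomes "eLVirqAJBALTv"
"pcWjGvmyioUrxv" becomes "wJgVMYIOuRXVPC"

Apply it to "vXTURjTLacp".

turJtlACPVx

Each output is the input with this applied: move the first 2 characters to the end (rotate left by 2), then flip the case of every letter.
So "vXTURjTLacp" becomes "turJtlACPVx".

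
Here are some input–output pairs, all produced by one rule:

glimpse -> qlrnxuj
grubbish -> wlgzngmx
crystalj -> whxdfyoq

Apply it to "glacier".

qlhfjnw

What's happening: swap each adjacent pair of characters (1↔2, 3↔4, ...), then shift every letter 5 places forward in the alphabet (wrapping around).
Working it through for "glacier": intermediate "lgcaeir", final "qlhfjnw".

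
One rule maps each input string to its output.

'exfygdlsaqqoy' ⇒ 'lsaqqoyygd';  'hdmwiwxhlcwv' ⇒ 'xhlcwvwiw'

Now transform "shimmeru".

Rule — delete the first 3 characters, then move the first 3 characters to the end (rotate left by 3).
Starting from "shimmeru": after the first operation, "mmeru"; after the second, "rumme".

rumme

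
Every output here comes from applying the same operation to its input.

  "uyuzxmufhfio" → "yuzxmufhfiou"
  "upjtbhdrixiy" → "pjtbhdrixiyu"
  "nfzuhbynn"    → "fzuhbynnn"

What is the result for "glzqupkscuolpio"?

Looking at the pairs, the operation is to move the first character to the end.
Doing the same to "glzqupkscuolpio": "lzqupkscuolpiog".

lzqupkscuolpiog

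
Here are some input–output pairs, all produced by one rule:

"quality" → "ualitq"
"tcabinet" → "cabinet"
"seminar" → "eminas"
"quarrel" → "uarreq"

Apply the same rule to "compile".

The pattern: delete the last character, then move the first character to the end.
Working it through for "compile": intermediate "compil", final "ompilc".

ompilc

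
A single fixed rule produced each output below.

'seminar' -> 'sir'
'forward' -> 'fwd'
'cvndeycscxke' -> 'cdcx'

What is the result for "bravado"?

The pattern: keep one character in every 3, starting at position 1 (positions 1st, 4th, 7th, ...).
On "bravado" that produces "bvo".

bvo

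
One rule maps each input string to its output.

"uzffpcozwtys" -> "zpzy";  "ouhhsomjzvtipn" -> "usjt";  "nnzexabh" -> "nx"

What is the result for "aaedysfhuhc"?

ayh

What's happening: delete the last character, then keep one character in every 3, starting at position 2 (positions 2nd, 5th, 8th, ...).
Working it through for "aaedysfhuhc": intermediate "aaedysfhuh", final "ayh".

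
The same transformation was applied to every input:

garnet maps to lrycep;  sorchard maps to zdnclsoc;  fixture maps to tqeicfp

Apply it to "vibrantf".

The rule is to shift every letter 11 places forward in the alphabet (wrapping around), then swap each adjacent pair of characters (1↔2, 3↔4, ...).
On "vibrantf": the first step gives "gtmclyeq", and the second then gives "tgcmylqe".

tgcmylqe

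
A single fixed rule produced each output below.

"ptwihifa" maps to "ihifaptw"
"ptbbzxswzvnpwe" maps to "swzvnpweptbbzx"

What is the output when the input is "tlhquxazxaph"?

xazxaphtlhqu

The pattern: swap the front and back halves of the string, then move the last character to the front.
Starting from "tlhquxazxaph": after the first operation, "azxaphtlhqux"; after the second, "xazxaphtlhqu".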